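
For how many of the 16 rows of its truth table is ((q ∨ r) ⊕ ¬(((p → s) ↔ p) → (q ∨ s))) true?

p  q  r  s  |  φ
0  0  0  0  |  0
0  0  0  1  |  0
0  0  1  0  |  1
0  0  1  1  |  1
0  1  0  0  |  1
0  1  0  1  |  1
0  1  1  0  |  1
0  1  1  1  |  1
1  0  0  0  |  0
1  0  0  1  |  0
1  0  1  0  |  1
1  0  1  1  |  1
1  1  0  0  |  1
1  1  0  1  |  1
1  1  1  0  |  1
1  1  1  1  |  1
The formula is true on 12 of the 16 rows.

12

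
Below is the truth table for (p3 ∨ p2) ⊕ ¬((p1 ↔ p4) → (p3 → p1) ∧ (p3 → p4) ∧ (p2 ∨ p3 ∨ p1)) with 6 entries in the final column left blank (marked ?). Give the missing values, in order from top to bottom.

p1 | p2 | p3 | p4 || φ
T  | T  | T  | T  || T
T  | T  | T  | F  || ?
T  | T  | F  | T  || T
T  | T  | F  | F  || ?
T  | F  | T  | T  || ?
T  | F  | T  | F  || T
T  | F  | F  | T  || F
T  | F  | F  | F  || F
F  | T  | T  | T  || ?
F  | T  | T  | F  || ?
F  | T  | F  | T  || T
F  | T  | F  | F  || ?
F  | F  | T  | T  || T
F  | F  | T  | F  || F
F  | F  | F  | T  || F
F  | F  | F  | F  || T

Row p1=T, p2=T, p3=T, p4=F: (p3 ∨ p2) = T, ¬((p1 ↔ p4) → (p3 → p1) ∧ (p3 → p4) ∧ (p2 ∨ p3 ∨ p1)) = F, so the formula = T.
Row p1=T, p2=T, p3=F, p4=F: (p3 ∨ p2) = T, ¬((p1 ↔ p4) → (p3 → p1) ∧ (p3 → p4) ∧ (p2 ∨ p3 ∨ p1)) = F, so the formula = T.
Row p1=T, p2=F, p3=T, p4=T: (p3 ∨ p2) = T, ¬((p1 ↔ p4) → (p3 → p1) ∧ (p3 → p4) ∧ (p2 ∨ p3 ∨ p1)) = F, so the formula = T.
Row p1=F, p2=T, p3=T, p4=T: (p3 ∨ p2) = T, ¬((p1 ↔ p4) → (p3 → p1) ∧ (p3 → p4) ∧ (p2 ∨ p3 ∨ p1)) = F, so the formula = T.
Row p1=F, p2=T, p3=T, p4=F: (p3 ∨ p2) = T, ¬((p1 ↔ p4) → (p3 → p1) ∧ (p3 → p4) ∧ (p2 ∨ p3 ∨ p1)) = T, so the formula = F.
Row p1=F, p2=T, p3=F, p4=F: (p3 ∨ p2) = T, ¬((p1 ↔ p4) → (p3 → p1) ∧ (p3 → p4) ∧ (p2 ∨ p3 ∨ p1)) = F, so the formula = T.

T, T, T, T, F, T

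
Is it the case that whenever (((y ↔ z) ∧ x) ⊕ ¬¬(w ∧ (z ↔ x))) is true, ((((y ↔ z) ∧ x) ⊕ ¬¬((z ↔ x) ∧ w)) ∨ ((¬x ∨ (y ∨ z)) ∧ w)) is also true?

x  y  z  w  |  φ  ψ
F  F  F  F  |  F  F
F  F  F  T  |  T  T
F  F  T  F  |  F  F
F  F  T  T  |  F  T
F  T  F  F  |  F  F
F  T  F  T  |  T  T
F  T  T  F  |  F  F
F  T  T  T  |  F  T
T  F  F  F  |  T  T
T  F  F  T  |  T  T
T  F  T  F  |  F  F
T  F  T  T  |  T  T
T  T  F  F  |  F  F
T  T  F  T  |  F  T
T  T  T  F  |  T  T
T  T  T  T  |  F  T
In every row where φ is true, ψ is also true, so φ ⊨ ψ.

yes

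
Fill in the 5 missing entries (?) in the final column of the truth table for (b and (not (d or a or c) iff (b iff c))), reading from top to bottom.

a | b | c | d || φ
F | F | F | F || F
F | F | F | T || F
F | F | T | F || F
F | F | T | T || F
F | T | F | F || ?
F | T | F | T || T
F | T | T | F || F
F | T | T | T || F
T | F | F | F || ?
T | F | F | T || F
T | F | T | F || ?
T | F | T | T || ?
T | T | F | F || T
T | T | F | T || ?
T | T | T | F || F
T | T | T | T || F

Row a=F, b=T, c=F, d=F: (not (d or a or c) iff (b iff c)) = F, so the formula = F.
Row a=T, b=F, c=F, d=F: (not (d or a or c) iff (b iff c)) = F, so the formula = F.
Row a=T, b=F, c=T, d=F: (not (d or a or c) iff (b iff c)) = T, so the formula = F.
Row a=T, b=F, c=T, d=T: (not (d or a or c) iff (b iff c)) = T, so the formula = F.
Row a=T, b=T, c=F, d=T: (not (d or a or c) iff (b iff c)) = T, so the formula = T.

F, F, F, F, T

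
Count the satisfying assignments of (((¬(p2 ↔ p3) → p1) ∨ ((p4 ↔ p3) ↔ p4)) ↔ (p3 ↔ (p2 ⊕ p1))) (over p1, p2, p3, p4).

10

p1 | p2 | p3 | p4 | φ
-- | -- | -- | -- | -
F  | F  | F  | F  | T
F  | F  | F  | T  | T
F  | F  | T  | F  | F
F  | F  | T  | T  | F
F  | T  | F  | F  | T
F  | T  | F  | T  | T
F  | T  | T  | F  | T
F  | T  | T  | T  | T
T  | F  | F  | F  | F
T  | F  | F  | T  | F
T  | F  | T  | F  | T
T  | F  | T  | T  | T
T  | T  | F  | F  | T
T  | T  | F  | T  | T
T  | T  | T  | F  | F
T  | T  | T  | T  | F
The formula is true on 10 of the 16 rows.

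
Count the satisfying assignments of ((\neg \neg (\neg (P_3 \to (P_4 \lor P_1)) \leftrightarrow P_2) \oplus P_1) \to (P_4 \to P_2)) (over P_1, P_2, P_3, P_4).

P_1  P_2  P_3  P_4  |  (P_4 \lor P_1)  (P_3 \to (P_4 \lor P_1))  (P_4 \to P_2)  φ
 T    T    T    T   |        T                    T                    T        T
 T    T    T    F   |        T                    T                    T        T
 T    T    F    T   |        T                    T                    T        T
 T    T    F    F   |        T                    T                    T        T
 T    F    T    T   |        T                    T                    F        T
 T    F    T    F   |        T                    T                    T        T
 T    F    F    T   |        T                    T                    F        T
 T    F    F    F   |        T                    T                    T        T
 F    T    T    T   |        T                    T                    T        T
 F    T    T    F   |        F                    F                    T        T
 F    T    F    T   |        T                    T                    T        T
 F    T    F    F   |        F                    T                    T        T
 F    F    T    T   |        T                    T                    F        F
 F    F    T    F   |        F                    F                    T        T
 F    F    F    T   |        T                    T                    F        F
 F    F    F    F   |        F                    T                    T        T
The formula is true on 14 of the 16 rows.

14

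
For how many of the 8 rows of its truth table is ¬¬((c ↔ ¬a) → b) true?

6

a | b | c || ¬¬((c ↔ ¬a) → b)
T | T | T ||        T        
T | T | F ||        T        
T | F | T ||        T        
T | F | F ||        F        
F | T | T ||        T        
F | T | F ||        T        
F | F | T ||        F        
F | F | F ||        T        
The formula is true on 6 of the 8 rows.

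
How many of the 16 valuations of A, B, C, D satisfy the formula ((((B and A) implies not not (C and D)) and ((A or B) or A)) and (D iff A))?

A | B | C | D || φ
1 | 1 | 1 | 1 || 1
1 | 1 | 1 | 0 || 0
1 | 1 | 0 | 1 || 0
1 | 1 | 0 | 0 || 0
1 | 0 | 1 | 1 || 1
1 | 0 | 1 | 0 || 0
1 | 0 | 0 | 1 || 1
1 | 0 | 0 | 0 || 0
0 | 1 | 1 | 1 || 0
0 | 1 | 1 | 0 || 1
0 | 1 | 0 | 1 || 0
0 | 1 | 0 | 0 || 1
0 | 0 | 1 | 1 || 0
0 | 0 | 1 | 0 || 0
0 | 0 | 0 | 1 || 0
0 | 0 | 0 | 0 || 0
The formula is true on 5 of the 16 rows.

5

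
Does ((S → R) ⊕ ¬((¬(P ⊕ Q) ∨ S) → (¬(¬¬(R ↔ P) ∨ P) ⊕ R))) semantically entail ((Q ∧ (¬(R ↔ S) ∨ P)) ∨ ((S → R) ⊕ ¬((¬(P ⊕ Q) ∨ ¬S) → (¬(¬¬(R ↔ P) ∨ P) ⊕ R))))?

no

P  Q  R  S  |  φ  ψ
0  0  0  0  |  0  0
0  0  0  1  |  1  1
0  0  1  0  |  0  0
0  0  1  1  |  0  0
0  1  0  0  |  1  0
0  1  0  1  |  1  1
0  1  1  0  |  1  1
0  1  1  1  |  0  1
1  0  0  0  |  1  0
1  0  0  1  |  1  0
1  0  1  0  |  1  1
1  0  1  1  |  1  1
1  1  0  0  |  0  1
1  1  0  1  |  1  1
1  1  1  0  |  1  1
1  1  1  1  |  1  1
At P=0, Q=1, R=0, S=0 we have φ true but ψ false, so φ does not entail ψ.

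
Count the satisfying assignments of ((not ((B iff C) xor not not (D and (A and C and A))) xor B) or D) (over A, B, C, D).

A | B | C | D || (B iff C) | (A and C and A) | (D and (A and C and A)) | not (D and (A and C and A)) | φ
T | T | T | T ||     T     |        T        |            T            |              F              | T
T | T | T | F ||     T     |        T        |            F            |              T              | T
T | T | F | T ||     F     |        F        |            F            |              T              | T
T | T | F | F ||     F     |        F        |            F            |              T              | F
T | F | T | T ||     F     |        T        |            T            |              F              | T
T | F | T | F ||     F     |        T        |            F            |              T              | T
T | F | F | T ||     T     |        F        |            F            |              T              | T
T | F | F | F ||     T     |        F        |            F            |              T              | F
F | T | T | T ||     T     |        F        |            F            |              T              | T
F | T | T | F ||     T     |        F        |            F            |              T              | T
F | T | F | T ||     F     |        F        |            F            |              T              | T
F | T | F | F ||     F     |        F        |            F            |              T              | F
F | F | T | T ||     F     |        F        |            F            |              T              | T
F | F | T | F ||     F     |        F        |            F            |              T              | T
F | F | F | T ||     T     |        F        |            F            |              T              | T
F | F | F | F ||     T     |        F        |            F            |              T              | F
The formula is true on 12 of the 16 rows.

12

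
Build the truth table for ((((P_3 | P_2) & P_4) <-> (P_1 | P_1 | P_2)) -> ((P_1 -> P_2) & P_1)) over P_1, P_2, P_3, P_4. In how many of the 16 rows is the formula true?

10

P_1 | P_2 | P_3 | P_4 || φ
 0  |  0  |  0  |  0  || 0
 0  |  0  |  0  |  1  || 0
 0  |  0  |  1  |  0  || 0
 0  |  0  |  1  |  1  || 1
 0  |  1  |  0  |  0  || 1
 0  |  1  |  0  |  1  || 0
 0  |  1  |  1  |  0  || 1
 0  |  1  |  1  |  1  || 0
 1  |  0  |  0  |  0  || 1
 1  |  0  |  0  |  1  || 1
 1  |  0  |  1  |  0  || 1
 1  |  0  |  1  |  1  || 0
 1  |  1  |  0  |  0  || 1
 1  |  1  |  0  |  1  || 1
 1  |  1  |  1  |  0  || 1
 1  |  1  |  1  |  1  || 1
The formula is true on 10 of the 16 rows.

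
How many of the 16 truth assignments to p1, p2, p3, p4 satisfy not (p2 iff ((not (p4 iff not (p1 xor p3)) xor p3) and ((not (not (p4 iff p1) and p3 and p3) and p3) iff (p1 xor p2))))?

8

p1 | p2 | p3 | p4 | φ
-- | -- | -- | -- | -
T  | T  | T  | T  | T
T  | T  | T  | F  | T
T  | T  | F  | T  | F
T  | T  | F  | F  | T
T  | F  | T  | T  | T
T  | F  | T  | F  | F
T  | F  | F  | T  | F
T  | F  | F  | F  | F
F  | T  | T  | T  | T
F  | T  | T  | F  | F
F  | T  | F  | T  | T
F  | T  | F  | F  | T
F  | F  | T  | T  | F
F  | F  | T  | F  | F
F  | F  | F  | T  | F
F  | F  | F  | F  | T
The formula is true on 8 of the 16 rows.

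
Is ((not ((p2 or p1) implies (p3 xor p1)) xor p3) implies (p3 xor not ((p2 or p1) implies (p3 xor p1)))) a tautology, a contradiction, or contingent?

p1 | p2 | p3 || (p2 or p1) | (p3 xor p1) | φ
T  | T  | T  ||     T      |      F      | T
T  | T  | F  ||     T      |      T      | T
T  | F  | T  ||     T      |      F      | T
T  | F  | F  ||     T      |      T      | T
F  | T  | T  ||     T      |      T      | T
F  | T  | F  ||     T      |      F      | T
F  | F  | T  ||     F      |      T      | T
F  | F  | F  ||     F      |      F      | T
Every row is T, so the formula is a tautology.

tautology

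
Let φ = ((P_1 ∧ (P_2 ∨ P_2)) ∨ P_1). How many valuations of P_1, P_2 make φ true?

2

P_1  P_2  |  (P_2 ∨ P_2)  (P_1 ∧ (P_2 ∨ P_2))  ((P_1 ∧ (P_2 ∨ P_2)) ∨ P_1)
 F    F   |       F                F                        F             
 F    T   |       T                F                        F             
 T    F   |       F                F                        T             
 T    T   |       T                T                        T             
The formula is true on 2 of the 4 rows.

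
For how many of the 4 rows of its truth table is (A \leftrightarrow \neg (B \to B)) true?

  A      B    |  (B \to B)  \neg (B \to B)    φ  
 True   True  |     True        False       False
 True  False  |     True        False       False
False   True  |     True        False        True
False  False  |     True        False        True
The formula is true on 2 of the 4 rows.

2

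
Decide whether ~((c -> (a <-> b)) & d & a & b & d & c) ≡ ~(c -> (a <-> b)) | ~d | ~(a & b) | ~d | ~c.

equivalent

  a   |   b   |   c   |   d   ||   φ   |   ψ  
False | False | False | False ||  True |  True
False | False | False |  True ||  True |  True
False | False |  True | False ||  True |  True
False | False |  True |  True ||  True |  True
False |  True | False | False ||  True |  True
False |  True | False |  True ||  True |  True
False |  True |  True | False ||  True |  True
False |  True |  True |  True ||  True |  True
 True | False | False | False ||  True |  True
 True | False | False |  True ||  True |  True
 True | False |  True | False ||  True |  True
 True | False |  True |  True ||  True |  True
 True |  True | False | False ||  True |  True
 True |  True | False |  True ||  True |  True
 True |  True |  True | False ||  True |  True
 True |  True |  True |  True || False | False
The columns for φ and ψ agree on every row, so they are logically equivalent.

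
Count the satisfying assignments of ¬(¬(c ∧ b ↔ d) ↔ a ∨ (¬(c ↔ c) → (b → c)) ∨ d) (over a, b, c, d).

a | b | c | d | φ
- | - | - | - | -
0 | 0 | 0 | 0 | 1
0 | 0 | 0 | 1 | 0
0 | 0 | 1 | 0 | 1
0 | 0 | 1 | 1 | 0
0 | 1 | 0 | 0 | 1
0 | 1 | 0 | 1 | 0
0 | 1 | 1 | 0 | 0
0 | 1 | 1 | 1 | 1
1 | 0 | 0 | 0 | 1
1 | 0 | 0 | 1 | 0
1 | 0 | 1 | 0 | 1
1 | 0 | 1 | 1 | 0
1 | 1 | 0 | 0 | 1
1 | 1 | 0 | 1 | 0
1 | 1 | 1 | 0 | 0
1 | 1 | 1 | 1 | 1
The formula is true on 8 of the 16 rows.

8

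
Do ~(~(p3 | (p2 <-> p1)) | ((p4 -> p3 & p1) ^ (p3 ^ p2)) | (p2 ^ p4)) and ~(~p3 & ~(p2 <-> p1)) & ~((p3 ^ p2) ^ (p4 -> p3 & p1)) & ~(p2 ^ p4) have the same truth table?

equivalent

p1  p2  p3  p4  |  φ  ψ
0   0   0   0   |  0  0
0   0   0   1   |  0  0
0   0   1   0   |  1  1
0   0   1   1   |  0  0
0   1   0   0   |  0  0
0   1   0   1   |  0  0
0   1   1   0   |  0  0
0   1   1   1   |  1  1
1   0   0   0   |  0  0
1   0   0   1   |  0  0
1   0   1   0   |  1  1
1   0   1   1   |  0  0
1   1   0   0   |  0  0
1   1   0   1   |  0  0
1   1   1   0   |  0  0
1   1   1   1   |  0  0
The columns for φ and ψ agree on every row, so they are logically equivalent.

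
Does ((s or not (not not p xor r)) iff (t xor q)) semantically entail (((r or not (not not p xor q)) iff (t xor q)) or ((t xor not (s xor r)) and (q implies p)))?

p  q  r  s  t  |  φ  ψ
T  T  T  T  T  |  F  F
T  T  T  T  F  |  T  T
T  T  T  F  T  |  F  T
T  T  T  F  F  |  T  T
T  T  F  T  T  |  F  T
T  T  F  T  F  |  T  T
T  T  F  F  T  |  T  F
T  T  F  F  F  |  F  T
T  F  T  T  T  |  T  T
T  F  T  T  F  |  F  T
T  F  T  F  T  |  T  T
T  F  T  F  F  |  F  F
T  F  F  T  T  |  T  T
T  F  F  T  F  |  F  T
T  F  F  F  T  |  F  F
T  F  F  F  F  |  T  T
F  T  T  T  T  |  F  F
F  T  T  T  F  |  T  T
F  T  T  F  T  |  T  F
F  T  T  F  F  |  F  T
F  T  F  T  T  |  F  T
F  T  F  T  F  |  T  F
F  T  F  F  T  |  F  T
F  T  F  F  F  |  T  F
F  F  T  T  T  |  T  T
F  F  T  T  F  |  F  T
F  F  T  F  T  |  F  T
F  F  T  F  F  |  T  F
F  F  F  T  T  |  T  T
F  F  F  T  F  |  F  F
F  F  F  F  T  |  T  T
F  F  F  F  F  |  F  T
At p=T, q=T, r=F, s=F, t=T we have φ true but ψ false, so φ does not entail ψ.

no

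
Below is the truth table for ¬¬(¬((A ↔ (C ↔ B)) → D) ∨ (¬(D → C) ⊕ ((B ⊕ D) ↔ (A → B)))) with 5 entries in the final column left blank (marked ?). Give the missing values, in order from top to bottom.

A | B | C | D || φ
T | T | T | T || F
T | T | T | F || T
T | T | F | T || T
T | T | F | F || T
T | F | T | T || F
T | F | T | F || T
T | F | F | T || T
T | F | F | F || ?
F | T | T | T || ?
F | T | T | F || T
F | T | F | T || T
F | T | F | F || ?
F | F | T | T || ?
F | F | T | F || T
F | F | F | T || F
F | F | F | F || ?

Row A=T, B=F, C=F, D=F: (¬((A ↔ (C ↔ B)) → D) ∨ (¬(D → C) ⊕ ((B ⊕ D) ↔ (A → B)))) = T, ¬(¬((A ↔ (C ↔ B)) → D) ∨ (¬(D → C) ⊕ ((B ⊕ D) ↔ (A → B)))) = F, so the formula = T.
Row A=F, B=T, C=T, D=T: (¬((A ↔ (C ↔ B)) → D) ∨ (¬(D → C) ⊕ ((B ⊕ D) ↔ (A → B)))) = F, ¬(¬((A ↔ (C ↔ B)) → D) ∨ (¬(D → C) ⊕ ((B ⊕ D) ↔ (A → B)))) = T, so the formula = F.
Row A=F, B=T, C=F, D=F: (¬((A ↔ (C ↔ B)) → D) ∨ (¬(D → C) ⊕ ((B ⊕ D) ↔ (A → B)))) = T, ¬(¬((A ↔ (C ↔ B)) → D) ∨ (¬(D → C) ⊕ ((B ⊕ D) ↔ (A → B)))) = F, so the formula = T.
Row A=F, B=F, C=T, D=T: (¬((A ↔ (C ↔ B)) → D) ∨ (¬(D → C) ⊕ ((B ⊕ D) ↔ (A → B)))) = T, ¬(¬((A ↔ (C ↔ B)) → D) ∨ (¬(D → C) ⊕ ((B ⊕ D) ↔ (A → B)))) = F, so the formula = T.
Row A=F, B=F, C=F, D=F: (¬((A ↔ (C ↔ B)) → D) ∨ (¬(D → C) ⊕ ((B ⊕ D) ↔ (A → B)))) = F, ¬(¬((A ↔ (C ↔ B)) → D) ∨ (¬(D → C) ⊕ ((B ⊕ D) ↔ (A → B)))) = T, so the formula = F.

T, F, T, T, F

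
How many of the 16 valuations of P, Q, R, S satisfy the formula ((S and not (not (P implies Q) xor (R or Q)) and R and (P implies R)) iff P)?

P  Q  R  S  |  (P implies Q)  not (P implies Q)  (R or Q)  (P implies R)  φ
T  T  T  T  |        T                F             T            T        F
T  T  T  F  |        T                F             T            T        F
T  T  F  T  |        T                F             T            F        F
T  T  F  F  |        T                F             T            F        F
T  F  T  T  |        F                T             T            T        T
T  F  T  F  |        F                T             T            T        F
T  F  F  T  |        F                T             F            F        F
T  F  F  F  |        F                T             F            F        F
F  T  T  T  |        T                F             T            T        T
F  T  T  F  |        T                F             T            T        T
F  T  F  T  |        T                F             T            T        T
F  T  F  F  |        T                F             T            T        T
F  F  T  T  |        T                F             T            T        T
F  F  T  F  |        T                F             T            T        T
F  F  F  T  |        T                F             F            T        T
F  F  F  F  |        T                F             F            T        T
The formula is true on 9 of the 16 rows.

9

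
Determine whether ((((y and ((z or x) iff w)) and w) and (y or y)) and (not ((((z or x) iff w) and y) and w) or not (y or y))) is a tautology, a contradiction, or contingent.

contradiction

  x      y      z      w    |  (z or x)  ((z or x) iff w)  (y and ((z or x) iff w))  (y or y)  (((z or x) iff w) and y)  not (y or y)    φ  
 True   True   True   True  |    True          True                  True              True              True               False      False
 True   True   True  False  |    True         False                 False              True             False               False      False
 True   True  False   True  |    True          True                  True              True              True               False      False
 True   True  False  False  |    True         False                 False              True             False               False      False
 True  False   True   True  |    True          True                 False             False             False                True      False
 True  False   True  False  |    True         False                 False             False             False                True      False
 True  False  False   True  |    True          True                 False             False             False                True      False
 True  False  False  False  |    True         False                 False             False             False                True      False
False   True   True   True  |    True          True                  True              True              True               False      False
False   True   True  False  |    True         False                 False              True             False               False      False
False   True  False   True  |   False         False                 False              True             False               False      False
False   True  False  False  |   False          True                  True              True              True               False      False
False  False   True   True  |    True          True                 False             False             False                True      False
False  False   True  False  |    True         False                 False             False             False                True      False
False  False  False   True  |   False         False                 False             False             False                True      False
False  False  False  False  |   False          True                 False             False             False                True      False
Every row is False, so the formula is a contradiction.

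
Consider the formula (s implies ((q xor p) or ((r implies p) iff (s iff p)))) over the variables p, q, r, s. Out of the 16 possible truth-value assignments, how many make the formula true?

  p   |   q   |   r   |   s   || (q xor p) | (r implies p) | (s iff p) |   φ  
 True |  True |  True |  True ||   False   |      True     |    True   |  True
 True |  True |  True | False ||   False   |      True     |   False   |  True
 True |  True | False |  True ||   False   |      True     |    True   |  True
 True |  True | False | False ||   False   |      True     |   False   |  True
 True | False |  True |  True ||    True   |      True     |    True   |  True
 True | False |  True | False ||    True   |      True     |   False   |  True
 True | False | False |  True ||    True   |      True     |    True   |  True
 True | False | False | False ||    True   |      True     |   False   |  True
False |  True |  True |  True ||    True   |     False     |   False   |  True
False |  True |  True | False ||    True   |     False     |    True   |  True
False |  True | False |  True ||    True   |      True     |   False   |  True
False |  True | False | False ||    True   |      True     |    True   |  True
False | False |  True |  True ||   False   |     False     |   False   |  True
False | False |  True | False ||   False   |     False     |    True   |  True
False | False | False |  True ||   False   |      True     |   False   | False
False | False | False | False ||   False   |      True     |    True   |  True
The formula is true on 15 of the 16 rows.

15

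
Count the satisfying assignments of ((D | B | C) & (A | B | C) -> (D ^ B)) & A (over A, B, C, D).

A  B  C  D     (D | B | C)  (A | B | C)  ((D | B | C) & (A | B | C))  (D ^ B)  φ
1  1  1  1          1            1                    1                  0     0
1  1  1  0          1            1                    1                  1     1
1  1  0  1          1            1                    1                  0     0
1  1  0  0          1            1                    1                  1     1
1  0  1  1          1            1                    1                  1     1
1  0  1  0          1            1                    1                  0     0
1  0  0  1          1            1                    1                  1     1
1  0  0  0          0            1                    0                  0     1
0  1  1  1          1            1                    1                  0     0
0  1  1  0          1            1                    1                  1     0
0  1  0  1          1            1                    1                  0     0
0  1  0  0          1            1                    1                  1     0
0  0  1  1          1            1                    1                  1     0
0  0  1  0          1            1                    1                  0     0
0  0  0  1          1            0                    0                  1     0
0  0  0  0          0            0                    0                  0     0
The formula is true on 5 of the 16 rows.

5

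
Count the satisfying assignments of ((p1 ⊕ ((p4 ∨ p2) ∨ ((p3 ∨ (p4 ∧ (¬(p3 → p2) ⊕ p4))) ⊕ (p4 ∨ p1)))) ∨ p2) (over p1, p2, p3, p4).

p1  p2  p3  p4  |  (p4 ∨ p2)  (p3 → p2)  ¬(p3 → p2)  (¬(p3 → p2) ⊕ p4)  (p4 ∧ (¬(p3 → p2) ⊕ p4))  (p4 ∨ p1)  φ
F   F   F   F   |      F          T          F               F                     F                  F      F
F   F   F   T   |      T          T          F               T                     T                  T      T
F   F   T   F   |      F          F          T               T                     F                  F      T
F   F   T   T   |      T          F          T               F                     F                  T      T
F   T   F   F   |      T          T          F               F                     F                  F      T
F   T   F   T   |      T          T          F               T                     T                  T      T
F   T   T   F   |      T          T          F               F                     F                  F      T
F   T   T   T   |      T          T          F               T                     T                  T      T
T   F   F   F   |      F          T          F               F                     F                  T      F
T   F   F   T   |      T          T          F               T                     T                  T      F
T   F   T   F   |      F          F          T               T                     F                  T      T
T   F   T   T   |      T          F          T               F                     F                  T      F
T   T   F   F   |      T          T          F               F                     F                  T      T
T   T   F   T   |      T          T          F               T                     T                  T      T
T   T   T   F   |      T          T          F               F                     F                  T      T
T   T   T   T   |      T          T          F               T                     T                  T      T
The formula is true on 12 of the 16 rows.

12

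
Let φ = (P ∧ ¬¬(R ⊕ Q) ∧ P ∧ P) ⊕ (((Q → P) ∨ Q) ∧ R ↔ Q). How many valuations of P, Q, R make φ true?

6

P  Q  R  |  φ
0  0  0  |  1
0  0  1  |  0
0  1  0  |  0
0  1  1  |  1
1  0  0  |  1
1  0  1  |  1
1  1  0  |  1
1  1  1  |  1
The formula is true on 6 of the 8 rows.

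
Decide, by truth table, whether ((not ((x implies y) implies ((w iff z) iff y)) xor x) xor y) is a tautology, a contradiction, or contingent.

x  y  z  w  |  (x implies y)  (w iff z)  ((w iff z) iff y)  φ
F  F  F  F  |        T            T              F          T
F  F  F  T  |        T            F              T          F
F  F  T  F  |        T            F              T          F
F  F  T  T  |        T            T              F          T
F  T  F  F  |        T            T              T          T
F  T  F  T  |        T            F              F          F
F  T  T  F  |        T            F              F          F
F  T  T  T  |        T            T              T          T
T  F  F  F  |        F            T              F          T
T  F  F  T  |        F            F              T          T
T  F  T  F  |        F            F              T          T
T  F  T  T  |        F            T              F          T
T  T  F  F  |        T            T              T          F
T  T  F  T  |        T            F              F          T
T  T  T  F  |        T            F              F          T
T  T  T  T  |        T            T              T          F
10 of 16 rows are T, so the formula is contingent.

contingent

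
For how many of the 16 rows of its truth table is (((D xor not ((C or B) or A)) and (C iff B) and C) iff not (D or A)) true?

10

  A   |   B   |   C   |   D   | (C or B) | ((C or B) or A) | not ((C or B) or A) | (D xor not ((C or B) or A)) | (C iff B) | (D or A) | not (D or A) |   φ  
----- | ----- | ----- | ----- | -------- | --------------- | ------------------- | --------------------------- | --------- | -------- | ------------ | -----
 True |  True |  True |  True |   True   |       True      |        False        |             True            |    True   |   True   |    False     | False
 True |  True |  True | False |   True   |       True      |        False        |            False            |    True   |   True   |    False     |  True
 True |  True | False |  True |   True   |       True      |        False        |             True            |   False   |   True   |    False     |  True
 True |  True | False | False |   True   |       True      |        False        |            False            |   False   |   True   |    False     |  True
 True | False |  True |  True |   True   |       True      |        False        |             True            |   False   |   True   |    False     |  True
 True | False |  True | False |   True   |       True      |        False        |            False            |   False   |   True   |    False     |  True
 True | False | False |  True |  False   |       True      |        False        |             True            |    True   |   True   |    False     |  True
 True | False | False | False |  False   |       True      |        False        |            False            |    True   |   True   |    False     |  True
False |  True |  True |  True |   True   |       True      |        False        |             True            |    True   |   True   |    False     | False
False |  True |  True | False |   True   |       True      |        False        |            False            |    True   |  False   |     True     | False
False |  True | False |  True |   True   |       True      |        False        |             True            |   False   |   True   |    False     |  True
False |  True | False | False |   True   |       True      |        False        |            False            |   False   |  False   |     True     | False
False | False |  True |  True |   True   |       True      |        False        |             True            |   False   |   True   |    False     |  True
False | False |  True | False |   True   |       True      |        False        |            False            |   False   |  False   |     True     | False
False | False | False |  True |  False   |      False      |         True        |            False            |    True   |   True   |    False     |  True
False | False | False | False |  False   |      False      |         True        |             True            |    True   |  False   |     True     | False
The formula is true on 10 of the 16 rows.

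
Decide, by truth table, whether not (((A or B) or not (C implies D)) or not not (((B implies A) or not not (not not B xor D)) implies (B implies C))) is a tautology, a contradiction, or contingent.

A | B | C | D | φ
- | - | - | - | -
T | T | T | T | F
T | T | T | F | F
T | T | F | T | F
T | T | F | F | F
T | F | T | T | F
T | F | T | F | F
T | F | F | T | F
T | F | F | F | F
F | T | T | T | F
F | T | T | F | F
F | T | F | T | F
F | T | F | F | F
F | F | T | T | F
F | F | T | F | F
F | F | F | T | F
F | F | F | F | F
Every row is F, so the formula is a contradiction.

contradiction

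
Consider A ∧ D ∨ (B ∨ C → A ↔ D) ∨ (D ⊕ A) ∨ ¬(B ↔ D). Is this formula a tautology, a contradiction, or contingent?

  A   |   B   |   C   |   D   |   φ  
----- | ----- | ----- | ----- | -----
 True |  True |  True |  True |  True
 True |  True |  True | False |  True
 True |  True | False |  True |  True
 True |  True | False | False |  True
 True | False |  True |  True |  True
 True | False |  True | False |  True
 True | False | False |  True |  True
 True | False | False | False |  True
False |  True |  True |  True |  True
False |  True |  True | False |  True
False |  True | False |  True |  True
False |  True | False | False |  True
False | False |  True |  True |  True
False | False |  True | False |  True
False | False | False |  True |  True
False | False | False | False | False
15 of 16 rows are True, so the formula is contingent.

contingent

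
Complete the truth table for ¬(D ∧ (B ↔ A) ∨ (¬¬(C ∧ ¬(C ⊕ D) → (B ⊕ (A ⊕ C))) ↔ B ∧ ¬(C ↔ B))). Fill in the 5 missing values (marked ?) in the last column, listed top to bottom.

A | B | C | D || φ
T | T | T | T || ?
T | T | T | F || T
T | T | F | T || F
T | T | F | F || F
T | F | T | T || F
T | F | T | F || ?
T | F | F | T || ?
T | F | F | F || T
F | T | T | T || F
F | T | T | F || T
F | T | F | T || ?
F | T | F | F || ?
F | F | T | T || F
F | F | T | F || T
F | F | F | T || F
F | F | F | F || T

F, T, T, F, F

Row A=T, B=T, C=T, D=T: (D ∧ (B ↔ A)) = T, (¬¬(C ∧ ¬(C ⊕ D) → (B ⊕ (A ⊕ C))) ↔ B ∧ ¬(C ↔ B)) = F, (D ∧ (B ↔ A) ∨ (¬¬(C ∧ ¬(C ⊕ D) → (B ⊕ (A ⊕ C))) ↔ B ∧ ¬(C ↔ B))) = T, so the formula = F.
Row A=T, B=F, C=T, D=F: (D ∧ (B ↔ A)) = F, (¬¬(C ∧ ¬(C ⊕ D) → (B ⊕ (A ⊕ C))) ↔ B ∧ ¬(C ↔ B)) = F, (D ∧ (B ↔ A) ∨ (¬¬(C ∧ ¬(C ⊕ D) → (B ⊕ (A ⊕ C))) ↔ B ∧ ¬(C ↔ B))) = F, so the formula = T.
Row A=T, B=F, C=F, D=T: (D ∧ (B ↔ A)) = F, (¬¬(C ∧ ¬(C ⊕ D) → (B ⊕ (A ⊕ C))) ↔ B ∧ ¬(C ↔ B)) = F, (D ∧ (B ↔ A) ∨ (¬¬(C ∧ ¬(C ⊕ D) → (B ⊕ (A ⊕ C))) ↔ B ∧ ¬(C ↔ B))) = F, so the formula = T.
Row A=F, B=T, C=F, D=T: (D ∧ (B ↔ A)) = F, (¬¬(C ∧ ¬(C ⊕ D) → (B ⊕ (A ⊕ C))) ↔ B ∧ ¬(C ↔ B)) = T, (D ∧ (B ↔ A) ∨ (¬¬(C ∧ ¬(C ⊕ D) → (B ⊕ (A ⊕ C))) ↔ B ∧ ¬(C ↔ B))) = T, so the formula = F.
Row A=F, B=T, C=F, D=F: (D ∧ (B ↔ A)) = F, (¬¬(C ∧ ¬(C ⊕ D) → (B ⊕ (A ⊕ C))) ↔ B ∧ ¬(C ↔ B)) = T, (D ∧ (B ↔ A) ∨ (¬¬(C ∧ ¬(C ⊕ D) → (B ⊕ (A ⊕ C))) ↔ B ∧ ¬(C ↔ B))) = T, so the formula = F.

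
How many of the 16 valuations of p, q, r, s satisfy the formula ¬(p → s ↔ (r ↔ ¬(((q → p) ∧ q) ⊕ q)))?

p  q  r  s  |  φ
F  F  F  F  |  T
F  F  F  T  |  T
F  F  T  F  |  F
F  F  T  T  |  F
F  T  F  F  |  F
F  T  F  T  |  F
F  T  T  F  |  T
F  T  T  T  |  T
T  F  F  F  |  F
T  F  F  T  |  T
T  F  T  F  |  T
T  F  T  T  |  F
T  T  F  F  |  F
T  T  F  T  |  T
T  T  T  F  |  T
T  T  T  T  |  F
The formula is true on 8 of the 16 rows.

8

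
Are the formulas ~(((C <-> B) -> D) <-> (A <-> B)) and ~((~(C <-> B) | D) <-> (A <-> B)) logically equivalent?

equivalent

A | B | C | D | φ | ψ
- | - | - | - | - | -
0 | 0 | 0 | 0 | 1 | 1
0 | 0 | 0 | 1 | 0 | 0
0 | 0 | 1 | 0 | 0 | 0
0 | 0 | 1 | 1 | 0 | 0
0 | 1 | 0 | 0 | 1 | 1
0 | 1 | 0 | 1 | 1 | 1
0 | 1 | 1 | 0 | 0 | 0
0 | 1 | 1 | 1 | 1 | 1
1 | 0 | 0 | 0 | 0 | 0
1 | 0 | 0 | 1 | 1 | 1
1 | 0 | 1 | 0 | 1 | 1
1 | 0 | 1 | 1 | 1 | 1
1 | 1 | 0 | 0 | 0 | 0
1 | 1 | 0 | 1 | 0 | 0
1 | 1 | 1 | 0 | 1 | 1
1 | 1 | 1 | 1 | 0 | 0
The columns for φ and ψ agree on every row, so they are logically equivalent.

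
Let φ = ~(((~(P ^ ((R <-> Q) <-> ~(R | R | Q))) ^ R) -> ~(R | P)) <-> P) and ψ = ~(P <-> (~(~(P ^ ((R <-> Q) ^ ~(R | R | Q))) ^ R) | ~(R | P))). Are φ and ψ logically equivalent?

not equivalent

P  Q  R  |  φ  ψ
F  F  F  |  T  T
F  F  T  |  F  T
F  T  F  |  T  T
F  T  T  |  T  F
T  F  F  |  T  F
T  F  T  |  F  T
T  T  F  |  T  F
T  T  T  |  T  F
The columns differ at P=F, Q=F, R=T (φ=F, ψ=T), so they are not equivalent.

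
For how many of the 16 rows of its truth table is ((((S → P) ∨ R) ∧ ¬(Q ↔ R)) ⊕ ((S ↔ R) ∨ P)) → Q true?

P  Q  R  S  |  φ
T  T  T  T  |  T
T  T  T  F  |  T
T  T  F  T  |  T
T  T  F  F  |  T
T  F  T  T  |  T
T  F  T  F  |  T
T  F  F  T  |  F
T  F  F  F  |  F
F  T  T  T  |  T
F  T  T  F  |  T
F  T  F  T  |  T
F  T  F  F  |  T
F  F  T  T  |  T
F  F  T  F  |  F
F  F  F  T  |  T
F  F  F  F  |  F
The formula is true on 12 of the 16 rows.

12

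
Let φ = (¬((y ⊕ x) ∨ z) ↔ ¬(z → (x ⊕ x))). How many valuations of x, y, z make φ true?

x | y | z || φ
F | F | F || F
F | F | T || F
F | T | F || T
F | T | T || F
T | F | F || T
T | F | T || F
T | T | F || F
T | T | T || F
The formula is true on 2 of the 8 rows.

2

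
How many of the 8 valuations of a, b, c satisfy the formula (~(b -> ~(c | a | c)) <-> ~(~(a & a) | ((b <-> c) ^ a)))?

5

a  b  c  |  φ
F  F  F  |  T
F  F  T  |  T
F  T  F  |  T
F  T  T  |  F
T  F  F  |  F
T  F  T  |  T
T  T  F  |  F
T  T  T  |  T
The formula is true on 5 of the 8 rows.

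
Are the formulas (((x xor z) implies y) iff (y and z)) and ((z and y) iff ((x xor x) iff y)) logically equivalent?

x | y | z || φ | ψ
T | T | T || T | F
T | T | F || F | T
T | F | T || F | F
T | F | F || T | F
F | T | T || T | F
F | T | F || F | T
F | F | T || T | F
F | F | F || F | F
The columns differ at x=T, y=T, z=T (φ=T, ψ=F), so they are not equivalent.

not equivalent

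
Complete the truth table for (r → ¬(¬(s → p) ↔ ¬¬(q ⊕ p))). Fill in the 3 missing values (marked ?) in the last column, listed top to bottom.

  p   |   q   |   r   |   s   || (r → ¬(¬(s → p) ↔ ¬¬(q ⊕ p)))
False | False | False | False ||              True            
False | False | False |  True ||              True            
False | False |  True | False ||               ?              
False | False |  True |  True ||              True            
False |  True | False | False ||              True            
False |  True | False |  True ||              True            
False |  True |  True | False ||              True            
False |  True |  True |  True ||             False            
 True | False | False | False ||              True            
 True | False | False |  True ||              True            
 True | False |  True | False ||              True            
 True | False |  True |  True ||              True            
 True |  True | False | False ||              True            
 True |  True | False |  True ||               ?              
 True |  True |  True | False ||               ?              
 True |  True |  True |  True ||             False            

Row p=False, q=False, r=True, s=False: ¬(¬(s → p) ↔ ¬¬(q ⊕ p)) = False, so (r → ¬(¬(s → p) ↔ ¬¬(q ⊕ p))) = False.
Row p=True, q=True, r=False, s=True: ¬(¬(s → p) ↔ ¬¬(q ⊕ p)) = False, so (r → ¬(¬(s → p) ↔ ¬¬(q ⊕ p))) = True.
Row p=True, q=True, r=True, s=False: ¬(¬(s → p) ↔ ¬¬(q ⊕ p)) = False, so (r → ¬(¬(s → p) ↔ ¬¬(q ⊕ p))) = False.

False, True, False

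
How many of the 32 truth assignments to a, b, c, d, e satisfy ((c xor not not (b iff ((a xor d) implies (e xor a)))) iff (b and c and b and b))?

a | b | c | d | e || φ
F | F | F | F | F || T
F | F | F | F | T || T
F | F | F | T | F || F
F | F | F | T | T || T
F | F | T | F | F || F
F | F | T | F | T || F
F | F | T | T | F || T
F | F | T | T | T || F
F | T | F | F | F || F
F | T | F | F | T || F
F | T | F | T | F || T
F | T | F | T | T || F
F | T | T | F | F || F
F | T | T | F | T || F
F | T | T | T | F || T
F | T | T | T | T || F
T | F | F | F | F || T
T | F | F | F | T || F
T | F | F | T | F || T
T | F | F | T | T || T
T | F | T | F | F || F
T | F | T | F | T || T
T | F | T | T | F || F
T | F | T | T | T || F
T | T | F | F | F || F
T | T | F | F | T || T
T | T | F | T | F || F
T | T | F | T | T || F
T | T | T | F | F || F
T | T | T | F | T || T
T | T | T | T | F || F
T | T | T | T | T || F
The formula is true on 12 of the 32 rows.

12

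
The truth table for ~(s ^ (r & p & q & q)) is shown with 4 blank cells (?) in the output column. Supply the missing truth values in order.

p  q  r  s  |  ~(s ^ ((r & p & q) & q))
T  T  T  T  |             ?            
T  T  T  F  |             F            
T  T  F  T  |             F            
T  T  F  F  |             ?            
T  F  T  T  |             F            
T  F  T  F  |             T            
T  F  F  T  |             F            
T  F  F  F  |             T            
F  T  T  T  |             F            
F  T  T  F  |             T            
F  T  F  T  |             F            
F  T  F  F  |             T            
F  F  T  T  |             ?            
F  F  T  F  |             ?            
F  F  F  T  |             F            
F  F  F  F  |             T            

T, T, F, T

Row p=T, q=T, r=T, s=T: (r & p & q & q) = T, (s ^ (r & p & q & q)) = F, so ~(s ^ ((r & p & q) & q)) = T.
Row p=T, q=T, r=F, s=F: (r & p & q & q) = F, (s ^ (r & p & q & q)) = F, so ~(s ^ ((r & p & q) & q)) = T.
Row p=F, q=F, r=T, s=T: (r & p & q & q) = F, (s ^ (r & p & q & q)) = T, so ~(s ^ ((r & p & q) & q)) = F.
Row p=F, q=F, r=T, s=F: (r & p & q & q) = F, (s ^ (r & p & q & q)) = F, so ~(s ^ ((r & p & q) & q)) = T.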